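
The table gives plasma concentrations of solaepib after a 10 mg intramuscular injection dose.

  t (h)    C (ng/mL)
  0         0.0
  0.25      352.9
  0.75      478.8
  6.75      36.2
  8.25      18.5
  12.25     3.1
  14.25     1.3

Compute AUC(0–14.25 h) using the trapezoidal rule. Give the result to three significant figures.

AUC = 1890 ng/mL·h

Trapezoidal AUC_0→14.25:
  [0→0.25]: (0.0+352.9)/2 × 0.25 = 44.1125
  [0.25→0.75]: (352.9+478.8)/2 × 0.5 = 207.925
  [0.75→6.75]: (478.8+36.2)/2 × 6 = 1545.0
  [6.75→8.25]: (36.2+18.5)/2 × 1.5 = 41.025
  [8.25→12.25]: (18.5+3.1)/2 × 4 = 43.2
  [12.25→14.25]: (3.1+1.3)/2 × 2 = 4.4
  Sum = 1885.6625 ng/mL·h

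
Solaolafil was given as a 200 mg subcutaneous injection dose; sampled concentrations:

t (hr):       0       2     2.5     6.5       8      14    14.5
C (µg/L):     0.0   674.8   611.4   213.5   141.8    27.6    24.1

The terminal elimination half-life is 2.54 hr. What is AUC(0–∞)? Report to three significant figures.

AUC = 3520 µg/L·hr

Trapezoidal AUC_0→14.5:
  [0→2]: (0.0+674.8)/2 × 2 = 674.8
  [2→2.5]: (674.8+611.4)/2 × 0.5 = 321.55
  [2.5→6.5]: (611.4+213.5)/2 × 4 = 1649.8
  [6.5→8]: (213.5+141.8)/2 × 1.5 = 266.475
  [8→14]: (141.8+27.6)/2 × 6 = 508.2
  [14→14.5]: (27.6+24.1)/2 × 0.5 = 12.925
  Sum = 3433.75 µg/L·hr
k_e = ln2 / t½ = 0.693147 / 2.54 = 0.2729 hr^-1
Extrapolated tail: C_last / k_e = 24.1 / 0.2729 = 88.311
AUC_0→∞ = 3433.75 + 88.311 = 3522.061 µg/L·hr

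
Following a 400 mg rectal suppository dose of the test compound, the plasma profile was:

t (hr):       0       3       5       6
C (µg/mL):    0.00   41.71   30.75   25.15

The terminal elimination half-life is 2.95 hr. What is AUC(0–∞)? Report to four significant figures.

AUC = 270.0 µg/mL·hr

Trapezoidal AUC_0→6:
  [0→3]: (0.00+41.71)/2 × 3 = 62.565
  [3→5]: (41.71+30.75)/2 × 2 = 72.46
  [5→6]: (30.75+25.15)/2 × 1 = 27.95
  Sum = 162.975 µg/mL·hr
k_e = ln2 / t½ = 0.693147 / 2.95 = 0.2350 hr^-1
Extrapolated tail: C_last / k_e = 25.15 / 0.235 = 107.021
AUC_0→∞ = 162.975 + 107.021 = 269.996 µg/mL·hr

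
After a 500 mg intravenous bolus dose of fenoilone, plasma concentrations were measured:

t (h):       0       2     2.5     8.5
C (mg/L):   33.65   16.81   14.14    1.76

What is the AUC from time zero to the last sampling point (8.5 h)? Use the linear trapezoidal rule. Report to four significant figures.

Trapezoidal AUC_0→8.5:
  [0→2]: (33.65+16.81)/2 × 2 = 50.46
  [2→2.5]: (16.81+14.14)/2 × 0.5 = 7.7375
  [2.5→8.5]: (14.14+1.76)/2 × 6 = 47.7
  Sum = 105.8975 mg/L·h

AUC = 105.9 mg/L·h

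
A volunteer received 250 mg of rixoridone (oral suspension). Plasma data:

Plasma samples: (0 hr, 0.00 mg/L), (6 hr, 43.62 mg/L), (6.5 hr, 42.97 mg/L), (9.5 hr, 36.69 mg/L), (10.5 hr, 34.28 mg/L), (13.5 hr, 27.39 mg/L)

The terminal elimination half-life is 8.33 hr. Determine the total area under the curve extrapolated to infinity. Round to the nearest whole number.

AUC = 729 mg/L·hr

Trapezoidal AUC_0→13.5:
  [0→6]: (0.00+43.62)/2 × 6 = 130.86
  [6→6.5]: (43.62+42.97)/2 × 0.5 = 21.6475
  [6.5→9.5]: (42.97+36.69)/2 × 3 = 119.49
  [9.5→10.5]: (36.69+34.28)/2 × 1 = 35.485
  [10.5→13.5]: (34.28+27.39)/2 × 3 = 92.505
  Sum = 399.9875 mg/L·hr
k_e = ln2 / t½ = 0.693147 / 8.33 = 0.0832 hr^-1
Extrapolated tail: C_last / k_e = 27.39 / 0.0832 = 329.207
AUC_0→∞ = 399.9875 + 329.207 = 729.1945 mg/L·hr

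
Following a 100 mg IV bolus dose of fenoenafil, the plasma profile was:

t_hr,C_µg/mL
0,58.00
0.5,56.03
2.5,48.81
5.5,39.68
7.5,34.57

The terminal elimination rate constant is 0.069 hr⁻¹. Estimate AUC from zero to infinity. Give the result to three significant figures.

Trapezoidal AUC_0→7.5:
  [0→0.5]: (58.00+56.03)/2 × 0.5 = 28.5075
  [0.5→2.5]: (56.03+48.81)/2 × 2 = 104.84
  [2.5→5.5]: (48.81+39.68)/2 × 3 = 132.735
  [5.5→7.5]: (39.68+34.57)/2 × 2 = 74.25
  Sum = 340.3325 µg/mL·hr
Extrapolated tail: C_last / k_e = 34.57 / 0.069 = 501.014
AUC_0→∞ = 340.3325 + 501.014 = 841.3465 µg/mL·hr

AUC = 841 µg/mL·hr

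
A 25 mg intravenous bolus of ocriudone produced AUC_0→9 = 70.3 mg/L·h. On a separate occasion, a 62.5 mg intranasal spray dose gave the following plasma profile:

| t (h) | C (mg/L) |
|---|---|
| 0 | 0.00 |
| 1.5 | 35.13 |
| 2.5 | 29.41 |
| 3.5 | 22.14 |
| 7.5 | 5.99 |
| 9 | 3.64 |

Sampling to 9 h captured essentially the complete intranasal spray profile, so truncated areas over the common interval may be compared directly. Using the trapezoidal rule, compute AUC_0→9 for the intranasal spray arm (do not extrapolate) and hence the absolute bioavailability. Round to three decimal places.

Trapezoidal AUC_0→9 (intranasal spray):
  [0→1.5]: (0.00+35.13)/2 × 1.5 = 26.3475
  [1.5→2.5]: (35.13+29.41)/2 × 1 = 32.27
  [2.5→3.5]: (29.41+22.14)/2 × 1 = 25.775
  [3.5→7.5]: (22.14+5.99)/2 × 4 = 56.26
  [7.5→9]: (5.99+3.64)/2 × 1.5 = 7.2225
  Sum = 147.875 mg/L·h
F = (AUC_ev/D_ev)/(AUC_iv/D_iv) = (147.875/62.5)/(70.3/25) = 2.366/2.812 = 0.8414

F = 0.841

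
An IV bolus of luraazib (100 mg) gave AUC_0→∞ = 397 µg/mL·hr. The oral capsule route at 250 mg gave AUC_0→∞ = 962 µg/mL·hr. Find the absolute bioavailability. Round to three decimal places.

F = (AUC_ev / D_ev) / (AUC_iv / D_iv)
  = (962/250) / (397/100)
  = 3.848 / 3.97 = 0.9693

F = 0.969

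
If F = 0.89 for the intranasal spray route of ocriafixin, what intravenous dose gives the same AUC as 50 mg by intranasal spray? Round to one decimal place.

Systemic exposure from an extravascular dose = F × D_ev, so the equivalent IV dose is F × D_ev.
D_iv = F × D_ev = 0.89 × 50 = 44.5 mg

D_iv = 44.5 mg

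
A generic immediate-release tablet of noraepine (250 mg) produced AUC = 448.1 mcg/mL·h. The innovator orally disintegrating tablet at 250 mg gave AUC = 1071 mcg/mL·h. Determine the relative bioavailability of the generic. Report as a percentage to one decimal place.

F_rel = 41.8%

F_rel = (AUC_test/D_test) / (AUC_ref/D_ref)
      = (448.1/250) / (1071/250)
      = 1.7924 / 4.284 = 0.4184 = 41.84%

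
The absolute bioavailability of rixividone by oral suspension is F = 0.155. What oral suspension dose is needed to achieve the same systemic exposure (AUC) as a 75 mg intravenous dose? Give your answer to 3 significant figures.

For equal systemic exposure: F × D_ev = D_iv
D_ev = D_iv / F = 75 / 0.155 = 483.871 mg

D_oral = 484 mg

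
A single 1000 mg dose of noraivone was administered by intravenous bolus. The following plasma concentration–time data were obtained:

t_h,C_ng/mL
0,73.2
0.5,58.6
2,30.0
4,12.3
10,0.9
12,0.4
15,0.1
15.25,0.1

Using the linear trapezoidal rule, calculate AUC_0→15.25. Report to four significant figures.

Trapezoidal AUC_0→15.25:
  [0→0.5]: (73.2+58.6)/2 × 0.5 = 32.95
  [0.5→2]: (58.6+30.0)/2 × 1.5 = 66.45
  [2→4]: (30.0+12.3)/2 × 2 = 42.3
  [4→10]: (12.3+0.9)/2 × 6 = 39.6
  [10→12]: (0.9+0.4)/2 × 2 = 1.3
  [12→15]: (0.4+0.1)/2 × 3 = 0.75
  [15→15.25]: (0.1+0.1)/2 × 0.25 = 0.025
  Sum = 183.375 ng/mL·h

AUC = 183.4 ng/mL·h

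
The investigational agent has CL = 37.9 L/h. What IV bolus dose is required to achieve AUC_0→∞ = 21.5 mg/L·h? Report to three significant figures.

Dose_iv = CL × AUC_0→∞
     = 37.9 × 21.5 = 814.85 mg

Dose = 815 mg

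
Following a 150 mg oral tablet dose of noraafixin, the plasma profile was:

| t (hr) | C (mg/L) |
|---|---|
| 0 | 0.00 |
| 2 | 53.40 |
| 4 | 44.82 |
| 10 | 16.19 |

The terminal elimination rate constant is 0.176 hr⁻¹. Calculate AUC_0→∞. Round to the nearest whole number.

Trapezoidal AUC_0→10:
  [0→2]: (0.00+53.40)/2 × 2 = 53.4
  [2→4]: (53.40+44.82)/2 × 2 = 98.22
  [4→10]: (44.82+16.19)/2 × 6 = 183.03
  Sum = 334.65 mg/L·hr
Extrapolated tail: C_last / k_e = 16.19 / 0.176 = 91.989
AUC_0→∞ = 334.65 + 91.989 = 426.639 mg/L·hr

AUC = 427 mg/L·hr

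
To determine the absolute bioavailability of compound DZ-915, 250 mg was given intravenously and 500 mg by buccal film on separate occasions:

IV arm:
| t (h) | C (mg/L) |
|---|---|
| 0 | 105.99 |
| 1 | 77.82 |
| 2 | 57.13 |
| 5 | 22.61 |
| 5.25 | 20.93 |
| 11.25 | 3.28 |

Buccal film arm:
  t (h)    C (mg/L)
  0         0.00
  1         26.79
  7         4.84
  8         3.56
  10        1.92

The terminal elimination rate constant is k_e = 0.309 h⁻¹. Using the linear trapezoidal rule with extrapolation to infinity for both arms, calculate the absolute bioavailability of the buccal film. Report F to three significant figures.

F = 0.169

Trapezoidal AUC_0→11.25 (IV):
  [0→1]: (105.99+77.82)/2 × 1 = 91.905
  [1→2]: (77.82+57.13)/2 × 1 = 67.475
  [2→5]: (57.13+22.61)/2 × 3 = 119.61
  [5→5.25]: (22.61+20.93)/2 × 0.25 = 5.4425
  [5.25→11.25]: (20.93+3.28)/2 × 6 = 72.63
  Sum = 357.0625 mg/L·h
IV tail: 3.28/0.309 = 10.615; AUC_iv,0→∞ = 357.0625 + 10.615 = 367.6775 mg/L·h
Trapezoidal AUC_0→10 (buccal film):
  [0→1]: (0.00+26.79)/2 × 1 = 13.395
  [1→7]: (26.79+4.84)/2 × 6 = 94.89
  [7→8]: (4.84+3.56)/2 × 1 = 4.2
  [8→10]: (3.56+1.92)/2 × 2 = 5.48
  Sum = 117.965 mg/L·h
buccal film tail: 1.92/0.309 = 6.214; AUC_ev,0→∞ = 117.965 + 6.214 = 124.179 mg/L·h
F = (AUC_ev/D_ev)/(AUC_iv/D_iv) = (124.179/500)/(367.6775/250) = 0.248358/1.47071 = 0.1689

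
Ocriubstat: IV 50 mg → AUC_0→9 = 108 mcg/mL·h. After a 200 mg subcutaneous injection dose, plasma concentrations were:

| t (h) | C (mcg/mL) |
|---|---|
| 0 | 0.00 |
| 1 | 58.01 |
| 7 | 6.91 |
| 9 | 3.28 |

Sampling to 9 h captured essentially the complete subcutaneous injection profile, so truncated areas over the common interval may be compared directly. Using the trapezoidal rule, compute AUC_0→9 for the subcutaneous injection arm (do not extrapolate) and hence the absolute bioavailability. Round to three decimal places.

F = 0.542

Trapezoidal AUC_0→9 (subcutaneous injection):
  [0→1]: (0.00+58.01)/2 × 1 = 29.005
  [1→7]: (58.01+6.91)/2 × 6 = 194.76
  [7→9]: (6.91+3.28)/2 × 2 = 10.19
  Sum = 233.955 mcg/mL·h
F = (AUC_ev/D_ev)/(AUC_iv/D_iv) = (233.955/200)/(108/50) = 1.169775/2.16 = 0.5416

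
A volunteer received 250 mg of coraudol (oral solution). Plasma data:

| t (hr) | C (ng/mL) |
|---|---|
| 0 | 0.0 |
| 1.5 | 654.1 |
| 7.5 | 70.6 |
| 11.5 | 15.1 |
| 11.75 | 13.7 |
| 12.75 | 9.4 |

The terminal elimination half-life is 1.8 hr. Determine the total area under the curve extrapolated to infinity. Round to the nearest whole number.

AUC = 2876 ng/mL·hr

Trapezoidal AUC_0→12.75:
  [0→1.5]: (0.0+654.1)/2 × 1.5 = 490.575
  [1.5→7.5]: (654.1+70.6)/2 × 6 = 2174.1
  [7.5→11.5]: (70.6+15.1)/2 × 4 = 171.4
  [11.5→11.75]: (15.1+13.7)/2 × 0.25 = 3.6
  [11.75→12.75]: (13.7+9.4)/2 × 1 = 11.55
  Sum = 2851.225 ng/mL·hr
k_e = ln2 / t½ = 0.693147 / 1.8 = 0.3851 hr^-1
Extrapolated tail: C_last / k_e = 9.4 / 0.3851 = 24.409
AUC_0→∞ = 2851.225 + 24.409 = 2875.634 ng/mL·hr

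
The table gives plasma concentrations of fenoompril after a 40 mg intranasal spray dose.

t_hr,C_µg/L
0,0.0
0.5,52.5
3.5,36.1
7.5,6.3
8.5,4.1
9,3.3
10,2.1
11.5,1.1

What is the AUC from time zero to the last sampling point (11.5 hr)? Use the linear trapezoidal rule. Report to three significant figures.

AUC = 243 µg/L·hr

Trapezoidal AUC_0→11.5:
  [0→0.5]: (0.0+52.5)/2 × 0.5 = 13.125
  [0.5→3.5]: (52.5+36.1)/2 × 3 = 132.9
  [3.5→7.5]: (36.1+6.3)/2 × 4 = 84.8
  [7.5→8.5]: (6.3+4.1)/2 × 1 = 5.2
  [8.5→9]: (4.1+3.3)/2 × 0.5 = 1.85
  [9→10]: (3.3+2.1)/2 × 1 = 2.7
  [10→11.5]: (2.1+1.1)/2 × 1.5 = 2.4
  Sum = 242.975 µg/L·hr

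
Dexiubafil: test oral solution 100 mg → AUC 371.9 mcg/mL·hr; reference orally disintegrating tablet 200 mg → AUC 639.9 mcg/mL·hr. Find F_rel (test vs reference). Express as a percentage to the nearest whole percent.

F_rel = (AUC_test/D_test) / (AUC_ref/D_ref)
      = (371.9/100) / (639.9/200)
      = 3.719 / 3.1995 = 1.1624 = 116.24%

F_rel = 116%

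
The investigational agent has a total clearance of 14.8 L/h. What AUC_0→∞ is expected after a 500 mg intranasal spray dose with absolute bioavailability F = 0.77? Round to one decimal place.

AUC = 26.0 mg/L·h

AUC_0→∞ = F × Dose / CL
        = 0.77 × 500 / 14.8 = 26.0135 mg/L·h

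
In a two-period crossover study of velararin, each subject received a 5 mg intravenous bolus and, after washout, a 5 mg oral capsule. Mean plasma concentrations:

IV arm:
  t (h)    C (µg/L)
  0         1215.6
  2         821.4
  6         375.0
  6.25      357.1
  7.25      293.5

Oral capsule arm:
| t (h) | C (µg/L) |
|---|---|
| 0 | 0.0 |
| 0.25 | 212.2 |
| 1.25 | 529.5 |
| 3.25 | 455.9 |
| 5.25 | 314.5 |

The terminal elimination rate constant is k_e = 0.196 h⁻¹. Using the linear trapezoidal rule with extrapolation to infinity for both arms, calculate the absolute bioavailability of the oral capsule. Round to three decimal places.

F = 0.592

Trapezoidal AUC_0→7.25 (IV):
  [0→2]: (1215.6+821.4)/2 × 2 = 2037.0
  [2→6]: (821.4+375.0)/2 × 4 = 2392.8
  [6→6.25]: (375.0+357.1)/2 × 0.25 = 91.5125
  [6.25→7.25]: (357.1+293.5)/2 × 1 = 325.3
  Sum = 4846.6125 µg/L·h
IV tail: 293.5/0.196 = 1497.449; AUC_iv,0→∞ = 4846.6125 + 1497.449 = 6344.0615 µg/L·h
Trapezoidal AUC_0→5.25 (oral capsule):
  [0→0.25]: (0.0+212.2)/2 × 0.25 = 26.525
  [0.25→1.25]: (212.2+529.5)/2 × 1 = 370.85
  [1.25→3.25]: (529.5+455.9)/2 × 2 = 985.4
  [3.25→5.25]: (455.9+314.5)/2 × 2 = 770.4
  Sum = 2153.175 µg/L·h
oral capsule tail: 314.5/0.196 = 1604.592; AUC_ev,0→∞ = 2153.175 + 1604.592 = 3757.767 µg/L·h
F = (AUC_ev/D_ev)/(AUC_iv/D_iv) = (3757.767/5)/(6344.0615/5) = 751.5534/1268.8123 = 0.5923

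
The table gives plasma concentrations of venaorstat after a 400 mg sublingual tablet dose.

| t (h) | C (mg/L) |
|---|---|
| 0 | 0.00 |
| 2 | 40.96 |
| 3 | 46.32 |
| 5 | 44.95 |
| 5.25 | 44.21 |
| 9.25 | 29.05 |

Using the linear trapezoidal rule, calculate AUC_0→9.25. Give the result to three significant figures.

AUC = 334 mg/L·h

Trapezoidal AUC_0→9.25:
  [0→2]: (0.00+40.96)/2 × 2 = 40.96
  [2→3]: (40.96+46.32)/2 × 1 = 43.64
  [3→5]: (46.32+44.95)/2 × 2 = 91.27
  [5→5.25]: (44.95+44.21)/2 × 0.25 = 11.145
  [5.25→9.25]: (44.21+29.05)/2 × 4 = 146.52
  Sum = 333.535 mg/L·h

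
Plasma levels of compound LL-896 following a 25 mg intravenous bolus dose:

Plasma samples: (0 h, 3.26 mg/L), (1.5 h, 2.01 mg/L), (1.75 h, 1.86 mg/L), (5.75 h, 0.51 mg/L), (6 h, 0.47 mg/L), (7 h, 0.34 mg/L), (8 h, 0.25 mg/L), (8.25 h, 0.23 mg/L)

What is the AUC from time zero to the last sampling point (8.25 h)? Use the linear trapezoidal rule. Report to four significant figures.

Trapezoidal AUC_0→8.25:
  [0→1.5]: (3.26+2.01)/2 × 1.5 = 3.9525
  [1.5→1.75]: (2.01+1.86)/2 × 0.25 = 0.48375
  [1.75→5.75]: (1.86+0.51)/2 × 4 = 4.74
  [5.75→6]: (0.51+0.47)/2 × 0.25 = 0.1225
  [6→7]: (0.47+0.34)/2 × 1 = 0.405
  [7→8]: (0.34+0.25)/2 × 1 = 0.295
  [8→8.25]: (0.25+0.23)/2 × 0.25 = 0.06
  Sum = 10.05875 mg/L·h

AUC = 10.06 mg/L·h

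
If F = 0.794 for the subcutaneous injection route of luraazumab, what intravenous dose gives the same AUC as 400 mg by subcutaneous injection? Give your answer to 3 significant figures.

D_iv = 318 mg

Systemic exposure from an extravascular dose = F × D_ev, so the equivalent IV dose is F × D_ev.
D_iv = F × D_ev = 0.794 × 400 = 317.6 mg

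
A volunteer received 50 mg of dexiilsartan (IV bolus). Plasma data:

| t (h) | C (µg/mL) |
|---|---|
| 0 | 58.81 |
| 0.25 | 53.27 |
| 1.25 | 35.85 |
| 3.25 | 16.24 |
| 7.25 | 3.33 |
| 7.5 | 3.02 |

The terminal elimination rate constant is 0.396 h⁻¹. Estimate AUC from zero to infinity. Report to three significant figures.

Trapezoidal AUC_0→7.5:
  [0→0.25]: (58.81+53.27)/2 × 0.25 = 14.01
  [0.25→1.25]: (53.27+35.85)/2 × 1 = 44.56
  [1.25→3.25]: (35.85+16.24)/2 × 2 = 52.09
  [3.25→7.25]: (16.24+3.33)/2 × 4 = 39.14
  [7.25→7.5]: (3.33+3.02)/2 × 0.25 = 0.79375
  Sum = 150.59375 µg/mL·h
Extrapolated tail: C_last / k_e = 3.02 / 0.396 = 7.626
AUC_0→∞ = 150.59375 + 7.626 = 158.21975 µg/mL·h

AUC = 158 µg/mL·h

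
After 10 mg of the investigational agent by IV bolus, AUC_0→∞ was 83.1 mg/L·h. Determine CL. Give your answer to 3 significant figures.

CL = 0.120 L/h

CL = Dose_iv / AUC_0→∞
   = 10 / 83.1 = 0.120337 L/h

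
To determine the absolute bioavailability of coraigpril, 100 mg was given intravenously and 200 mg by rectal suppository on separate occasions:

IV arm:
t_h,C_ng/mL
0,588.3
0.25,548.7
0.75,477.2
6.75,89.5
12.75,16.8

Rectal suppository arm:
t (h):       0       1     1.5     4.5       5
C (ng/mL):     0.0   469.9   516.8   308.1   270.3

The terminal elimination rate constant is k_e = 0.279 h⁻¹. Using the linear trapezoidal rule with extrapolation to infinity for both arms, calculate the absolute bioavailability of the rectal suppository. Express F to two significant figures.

Trapezoidal AUC_0→12.75 (IV):
  [0→0.25]: (588.3+548.7)/2 × 0.25 = 142.125
  [0.25→0.75]: (548.7+477.2)/2 × 0.5 = 256.475
  [0.75→6.75]: (477.2+89.5)/2 × 6 = 1700.1
  [6.75→12.75]: (89.5+16.8)/2 × 6 = 318.9
  Sum = 2417.6 ng/mL·h
IV tail: 16.8/0.279 = 60.215; AUC_iv,0→∞ = 2417.6 + 60.215 = 2477.815 ng/mL·h
Trapezoidal AUC_0→5 (rectal suppository):
  [0→1]: (0.0+469.9)/2 × 1 = 234.95
  [1→1.5]: (469.9+516.8)/2 × 0.5 = 246.675
  [1.5→4.5]: (516.8+308.1)/2 × 3 = 1237.35
  [4.5→5]: (308.1+270.3)/2 × 0.5 = 144.6
  Sum = 1863.575 ng/mL·h
rectal suppository tail: 270.3/0.279 = 968.817; AUC_ev,0→∞ = 1863.575 + 968.817 = 2832.392 ng/mL·h
F = (AUC_ev/D_ev)/(AUC_iv/D_iv) = (2832.392/200)/(2477.815/100) = 14.16196/24.77815 = 0.5716

F = 0.57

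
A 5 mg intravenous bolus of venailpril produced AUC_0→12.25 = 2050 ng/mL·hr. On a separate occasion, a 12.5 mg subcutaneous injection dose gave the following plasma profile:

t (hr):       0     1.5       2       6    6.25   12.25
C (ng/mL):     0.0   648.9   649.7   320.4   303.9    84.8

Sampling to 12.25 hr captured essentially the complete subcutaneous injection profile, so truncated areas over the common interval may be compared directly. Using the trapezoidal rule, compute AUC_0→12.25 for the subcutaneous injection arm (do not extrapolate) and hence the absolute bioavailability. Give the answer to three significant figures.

F = 0.780

Trapezoidal AUC_0→12.25 (subcutaneous injection):
  [0→1.5]: (0.0+648.9)/2 × 1.5 = 486.675
  [1.5→2]: (648.9+649.7)/2 × 0.5 = 324.65
  [2→6]: (649.7+320.4)/2 × 4 = 1940.2
  [6→6.25]: (320.4+303.9)/2 × 0.25 = 78.0375
  [6.25→12.25]: (303.9+84.8)/2 × 6 = 1166.1
  Sum = 3995.6625 ng/mL·hr
F = (AUC_ev/D_ev)/(AUC_iv/D_iv) = (3995.6625/12.5)/(2050/5) = 319.653/410 = 0.7796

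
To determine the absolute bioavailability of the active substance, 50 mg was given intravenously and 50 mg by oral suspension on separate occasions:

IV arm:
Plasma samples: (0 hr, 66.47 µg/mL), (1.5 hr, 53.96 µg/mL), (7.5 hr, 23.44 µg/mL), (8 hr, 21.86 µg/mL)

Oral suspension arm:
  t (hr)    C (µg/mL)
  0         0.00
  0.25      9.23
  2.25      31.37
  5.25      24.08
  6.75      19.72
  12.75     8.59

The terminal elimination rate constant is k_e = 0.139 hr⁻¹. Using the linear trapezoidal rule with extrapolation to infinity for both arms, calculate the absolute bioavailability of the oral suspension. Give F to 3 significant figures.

Trapezoidal AUC_0→8 (IV):
  [0→1.5]: (66.47+53.96)/2 × 1.5 = 90.3225
  [1.5→7.5]: (53.96+23.44)/2 × 6 = 232.2
  [7.5→8]: (23.44+21.86)/2 × 0.5 = 11.325
  Sum = 333.8475 µg/mL·hr
IV tail: 21.86/0.139 = 157.266; AUC_iv,0→∞ = 333.8475 + 157.266 = 491.1135 µg/mL·hr
Trapezoidal AUC_0→12.75 (oral suspension):
  [0→0.25]: (0.00+9.23)/2 × 0.25 = 1.15375
  [0.25→2.25]: (9.23+31.37)/2 × 2 = 40.6
  [2.25→5.25]: (31.37+24.08)/2 × 3 = 83.175
  [5.25→6.75]: (24.08+19.72)/2 × 1.5 = 32.85
  [6.75→12.75]: (19.72+8.59)/2 × 6 = 84.93
  Sum = 242.70875 µg/mL·hr
oral suspension tail: 8.59/0.139 = 61.799; AUC_ev,0→∞ = 242.70875 + 61.799 = 304.50775 µg/mL·hr
F = (AUC_ev/D_ev)/(AUC_iv/D_iv) = (304.50775/50)/(491.1135/50) = 6.090155/9.82227 = 0.6200

F = 0.620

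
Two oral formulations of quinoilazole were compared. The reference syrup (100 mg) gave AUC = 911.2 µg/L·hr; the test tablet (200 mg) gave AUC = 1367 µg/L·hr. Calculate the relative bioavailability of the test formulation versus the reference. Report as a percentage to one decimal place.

F_rel = 75.0%

F_rel = (AUC_test/D_test) / (AUC_ref/D_ref)
      = (1367/200) / (911.2/100)
      = 6.835 / 9.112 = 0.7501 = 75.01%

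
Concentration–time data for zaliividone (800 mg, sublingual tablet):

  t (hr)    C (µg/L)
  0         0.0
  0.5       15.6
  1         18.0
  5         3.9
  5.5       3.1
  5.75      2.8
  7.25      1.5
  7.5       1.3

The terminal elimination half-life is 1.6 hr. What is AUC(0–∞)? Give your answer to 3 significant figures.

AUC = 65.2 µg/L·hr

Trapezoidal AUC_0→7.5:
  [0→0.5]: (0.0+15.6)/2 × 0.5 = 3.9
  [0.5→1]: (15.6+18.0)/2 × 0.5 = 8.4
  [1→5]: (18.0+3.9)/2 × 4 = 43.8
  [5→5.5]: (3.9+3.1)/2 × 0.5 = 1.75
  [5.5→5.75]: (3.1+2.8)/2 × 0.25 = 0.7375
  [5.75→7.25]: (2.8+1.5)/2 × 1.5 = 3.225
  [7.25→7.5]: (1.5+1.3)/2 × 0.25 = 0.35
  Sum = 62.1625 µg/L·hr
k_e = ln2 / t½ = 0.693147 / 1.6 = 0.4332 hr^-1
Extrapolated tail: C_last / k_e = 1.3 / 0.4332 = 3.001
AUC_0→∞ = 62.1625 + 3.001 = 65.1635 µg/L·hr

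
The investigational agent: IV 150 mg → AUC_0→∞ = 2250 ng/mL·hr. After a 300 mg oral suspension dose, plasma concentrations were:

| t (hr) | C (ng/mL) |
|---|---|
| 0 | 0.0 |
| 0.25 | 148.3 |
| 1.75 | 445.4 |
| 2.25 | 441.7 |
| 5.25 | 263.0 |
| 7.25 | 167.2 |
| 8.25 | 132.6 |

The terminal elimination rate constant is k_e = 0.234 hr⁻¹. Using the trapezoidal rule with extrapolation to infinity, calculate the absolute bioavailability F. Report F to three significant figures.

Trapezoidal AUC_0→8.25 (oral suspension):
  [0→0.25]: (0.0+148.3)/2 × 0.25 = 18.5375
  [0.25→1.75]: (148.3+445.4)/2 × 1.5 = 445.275
  [1.75→2.25]: (445.4+441.7)/2 × 0.5 = 221.775
  [2.25→5.25]: (441.7+263.0)/2 × 3 = 1057.05
  [5.25→7.25]: (263.0+167.2)/2 × 2 = 430.2
  [7.25→8.25]: (167.2+132.6)/2 × 1 = 149.9
  Sum = 2322.7375 ng/mL·hr
Tail: C_last/k_e = 132.6/0.234 = 566.667
AUC_0→∞ (oral suspension) = 2322.7375 + 566.667 = 2889.4045 ng/mL·hr
F = (AUC_ev/D_ev)/(AUC_iv/D_iv) = (2889.4045/300)/(2250/150) = 9.63135/15 = 0.6421

F = 0.642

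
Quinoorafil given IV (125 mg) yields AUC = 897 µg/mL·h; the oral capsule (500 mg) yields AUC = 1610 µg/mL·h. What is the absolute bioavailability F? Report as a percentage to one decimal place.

F = 44.9%

F = (AUC_ev / D_ev) / (AUC_iv / D_iv)
  = (1610/500) / (897/125)
  = 3.22 / 7.176 = 0.4487
  = 44.87%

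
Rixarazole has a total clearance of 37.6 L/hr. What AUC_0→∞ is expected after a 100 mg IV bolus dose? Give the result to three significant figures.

AUC_0→∞ = Dose_iv / CL
        = 100 / 37.6 = 2.65957 mg/L·hr

AUC = 2.66 mg/L·hr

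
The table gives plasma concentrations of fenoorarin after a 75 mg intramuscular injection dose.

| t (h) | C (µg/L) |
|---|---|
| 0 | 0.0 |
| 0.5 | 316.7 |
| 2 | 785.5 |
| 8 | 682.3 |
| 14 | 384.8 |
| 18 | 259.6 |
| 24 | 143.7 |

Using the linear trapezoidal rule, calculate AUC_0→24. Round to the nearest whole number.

AUC = 11009 µg/L·h

Trapezoidal AUC_0→24:
  [0→0.5]: (0.0+316.7)/2 × 0.5 = 79.175
  [0.5→2]: (316.7+785.5)/2 × 1.5 = 826.65
  [2→8]: (785.5+682.3)/2 × 6 = 4403.4
  [8→14]: (682.3+384.8)/2 × 6 = 3201.3
  [14→18]: (384.8+259.6)/2 × 4 = 1288.8
  [18→24]: (259.6+143.7)/2 × 6 = 1209.9
  Sum = 11009.225 µg/L·h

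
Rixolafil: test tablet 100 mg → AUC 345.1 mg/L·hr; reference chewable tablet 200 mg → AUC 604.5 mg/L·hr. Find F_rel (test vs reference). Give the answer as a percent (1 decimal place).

F_rel = (AUC_test/D_test) / (AUC_ref/D_ref)
      = (345.1/100) / (604.5/200)
      = 3.451 / 3.0225 = 1.1418 = 114.18%

F_rel = 114.2%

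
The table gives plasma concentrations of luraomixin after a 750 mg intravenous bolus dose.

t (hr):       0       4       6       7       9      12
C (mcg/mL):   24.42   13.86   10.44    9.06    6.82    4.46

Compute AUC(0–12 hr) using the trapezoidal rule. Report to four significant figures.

AUC = 143.4 mcg/mL·hr

Trapezoidal AUC_0→12:
  [0→4]: (24.42+13.86)/2 × 4 = 76.56
  [4→6]: (13.86+10.44)/2 × 2 = 24.3
  [6→7]: (10.44+9.06)/2 × 1 = 9.75
  [7→9]: (9.06+6.82)/2 × 2 = 15.88
  [9→12]: (6.82+4.46)/2 × 3 = 16.92
  Sum = 143.41 mcg/mL·hr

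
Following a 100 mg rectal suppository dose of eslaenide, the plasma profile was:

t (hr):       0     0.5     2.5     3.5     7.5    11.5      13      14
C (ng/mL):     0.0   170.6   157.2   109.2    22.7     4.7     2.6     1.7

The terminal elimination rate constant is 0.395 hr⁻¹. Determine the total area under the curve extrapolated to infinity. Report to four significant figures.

Trapezoidal AUC_0→14:
  [0→0.5]: (0.0+170.6)/2 × 0.5 = 42.65
  [0.5→2.5]: (170.6+157.2)/2 × 2 = 327.8
  [2.5→3.5]: (157.2+109.2)/2 × 1 = 133.2
  [3.5→7.5]: (109.2+22.7)/2 × 4 = 263.8
  [7.5→11.5]: (22.7+4.7)/2 × 4 = 54.8
  [11.5→13]: (4.7+2.6)/2 × 1.5 = 5.475
  [13→14]: (2.6+1.7)/2 × 1 = 2.15
  Sum = 829.875 ng/mL·hr
Extrapolated tail: C_last / k_e = 1.7 / 0.395 = 4.304
AUC_0→∞ = 829.875 + 4.304 = 834.179 ng/mL·hr

AUC = 834.2 ng/mL·hr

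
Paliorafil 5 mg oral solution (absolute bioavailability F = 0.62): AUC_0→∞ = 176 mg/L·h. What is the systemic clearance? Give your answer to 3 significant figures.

CL = F × Dose / AUC_0→∞
   = 0.62 × 5 / 176 = 0.0176136 L/h

CL = 0.0176 L/h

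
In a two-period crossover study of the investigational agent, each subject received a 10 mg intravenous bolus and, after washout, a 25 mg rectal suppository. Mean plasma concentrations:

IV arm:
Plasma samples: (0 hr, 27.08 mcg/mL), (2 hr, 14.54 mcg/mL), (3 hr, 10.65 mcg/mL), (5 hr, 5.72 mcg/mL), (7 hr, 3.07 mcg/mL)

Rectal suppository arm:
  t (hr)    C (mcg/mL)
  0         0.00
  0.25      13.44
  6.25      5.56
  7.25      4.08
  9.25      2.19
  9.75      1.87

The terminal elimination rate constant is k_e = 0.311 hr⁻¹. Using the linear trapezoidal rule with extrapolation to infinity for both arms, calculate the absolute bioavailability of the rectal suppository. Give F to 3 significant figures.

Trapezoidal AUC_0→7 (IV):
  [0→2]: (27.08+14.54)/2 × 2 = 41.62
  [2→3]: (14.54+10.65)/2 × 1 = 12.595
  [3→5]: (10.65+5.72)/2 × 2 = 16.37
  [5→7]: (5.72+3.07)/2 × 2 = 8.79
  Sum = 79.375 mcg/mL·hr
IV tail: 3.07/0.311 = 9.871; AUC_iv,0→∞ = 79.375 + 9.871 = 89.246 mcg/mL·hr
Trapezoidal AUC_0→9.75 (rectal suppository):
  [0→0.25]: (0.00+13.44)/2 × 0.25 = 1.68
  [0.25→6.25]: (13.44+5.56)/2 × 6 = 57.0
  [6.25→7.25]: (5.56+4.08)/2 × 1 = 4.82
  [7.25→9.25]: (4.08+2.19)/2 × 2 = 6.27
  [9.25→9.75]: (2.19+1.87)/2 × 0.5 = 1.015
  Sum = 70.785 mcg/mL·hr
rectal suppository tail: 1.87/0.311 = 6.013; AUC_ev,0→∞ = 70.785 + 6.013 = 76.798 mcg/mL·hr
F = (AUC_ev/D_ev)/(AUC_iv/D_iv) = (76.798/25)/(89.246/10) = 3.07192/8.9246 = 0.3442

F = 0.344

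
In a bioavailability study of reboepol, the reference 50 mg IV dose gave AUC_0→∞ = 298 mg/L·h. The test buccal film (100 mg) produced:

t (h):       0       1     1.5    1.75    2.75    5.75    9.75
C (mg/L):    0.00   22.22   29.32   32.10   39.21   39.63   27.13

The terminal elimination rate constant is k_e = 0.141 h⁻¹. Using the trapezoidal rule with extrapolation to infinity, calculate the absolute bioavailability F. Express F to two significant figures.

Trapezoidal AUC_0→9.75 (buccal film):
  [0→1]: (0.00+22.22)/2 × 1 = 11.11
  [1→1.5]: (22.22+29.32)/2 × 0.5 = 12.885
  [1.5→1.75]: (29.32+32.10)/2 × 0.25 = 7.6775
  [1.75→2.75]: (32.10+39.21)/2 × 1 = 35.655
  [2.75→5.75]: (39.21+39.63)/2 × 3 = 118.26
  [5.75→9.75]: (39.63+27.13)/2 × 4 = 133.52
  Sum = 319.1075 mg/L·h
Tail: C_last/k_e = 27.13/0.141 = 192.411
AUC_0→∞ (buccal film) = 319.1075 + 192.411 = 511.5185 mg/L·h
F = (AUC_ev/D_ev)/(AUC_iv/D_iv) = (511.5185/100)/(298/50) = 5.115185/5.96 = 0.8583

F = 0.86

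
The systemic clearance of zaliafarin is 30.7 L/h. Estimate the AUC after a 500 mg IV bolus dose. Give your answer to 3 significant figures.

AUC_0→∞ = Dose_iv / CL
        = 500 / 30.7 = 16.2866 mg/L·h

AUC = 16.3 mg/L·h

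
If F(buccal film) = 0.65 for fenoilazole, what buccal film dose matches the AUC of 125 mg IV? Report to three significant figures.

D_buccal = 192 mg

For equal systemic exposure: F × D_ev = D_iv
D_ev = D_iv / F = 125 / 0.65 = 192.308 mg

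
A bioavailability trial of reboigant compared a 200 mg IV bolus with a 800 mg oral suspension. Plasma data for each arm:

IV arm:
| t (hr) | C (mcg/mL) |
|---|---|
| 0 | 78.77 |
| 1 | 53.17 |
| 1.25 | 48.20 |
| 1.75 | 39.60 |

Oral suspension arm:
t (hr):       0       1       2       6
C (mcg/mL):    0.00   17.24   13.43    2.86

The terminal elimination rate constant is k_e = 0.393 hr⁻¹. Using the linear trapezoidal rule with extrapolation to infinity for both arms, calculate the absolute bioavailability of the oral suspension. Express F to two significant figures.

F = 0.079

Trapezoidal AUC_0→1.75 (IV):
  [0→1]: (78.77+53.17)/2 × 1 = 65.97
  [1→1.25]: (53.17+48.20)/2 × 0.25 = 12.67125
  [1.25→1.75]: (48.20+39.60)/2 × 0.5 = 21.95
  Sum = 100.59125 mcg/mL·hr
IV tail: 39.60/0.393 = 100.763; AUC_iv,0→∞ = 100.59125 + 100.763 = 201.35425 mcg/mL·hr
Trapezoidal AUC_0→6 (oral suspension):
  [0→1]: (0.00+17.24)/2 × 1 = 8.62
  [1→2]: (17.24+13.43)/2 × 1 = 15.335
  [2→6]: (13.43+2.86)/2 × 4 = 32.58
  Sum = 56.535 mcg/mL·hr
oral suspension tail: 2.86/0.393 = 7.277; AUC_ev,0→∞ = 56.535 + 7.277 = 63.812 mcg/mL·hr
F = (AUC_ev/D_ev)/(AUC_iv/D_iv) = (63.812/800)/(201.35425/200) = 0.079765/1.00677 = 0.0792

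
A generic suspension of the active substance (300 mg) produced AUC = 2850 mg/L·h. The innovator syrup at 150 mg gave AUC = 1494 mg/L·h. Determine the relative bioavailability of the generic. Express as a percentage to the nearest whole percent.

F_rel = 95%

F_rel = (AUC_test/D_test) / (AUC_ref/D_ref)
      = (2850/300) / (1494/150)
      = 9.5 / 9.96 = 0.9538 = 95.38%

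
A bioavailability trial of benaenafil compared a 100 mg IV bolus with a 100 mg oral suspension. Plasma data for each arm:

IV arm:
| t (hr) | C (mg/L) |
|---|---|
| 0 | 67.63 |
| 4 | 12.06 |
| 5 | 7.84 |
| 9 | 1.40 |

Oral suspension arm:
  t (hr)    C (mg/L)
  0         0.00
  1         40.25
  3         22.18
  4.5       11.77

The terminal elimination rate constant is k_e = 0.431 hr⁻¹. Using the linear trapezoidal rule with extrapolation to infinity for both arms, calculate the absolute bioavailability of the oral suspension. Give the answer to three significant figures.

F = 0.708

Trapezoidal AUC_0→9 (IV):
  [0→4]: (67.63+12.06)/2 × 4 = 159.38
  [4→5]: (12.06+7.84)/2 × 1 = 9.95
  [5→9]: (7.84+1.40)/2 × 4 = 18.48
  Sum = 187.81 mg/L·hr
IV tail: 1.40/0.431 = 3.248; AUC_iv,0→∞ = 187.81 + 3.248 = 191.058 mg/L·hr
Trapezoidal AUC_0→4.5 (oral suspension):
  [0→1]: (0.00+40.25)/2 × 1 = 20.125
  [1→3]: (40.25+22.18)/2 × 2 = 62.43
  [3→4.5]: (22.18+11.77)/2 × 1.5 = 25.4625
  Sum = 108.0175 mg/L·hr
oral suspension tail: 11.77/0.431 = 27.309; AUC_ev,0→∞ = 108.0175 + 27.309 = 135.3265 mg/L·hr
F = (AUC_ev/D_ev)/(AUC_iv/D_iv) = (135.3265/100)/(191.058/100) = 1.353265/1.91058 = 0.7083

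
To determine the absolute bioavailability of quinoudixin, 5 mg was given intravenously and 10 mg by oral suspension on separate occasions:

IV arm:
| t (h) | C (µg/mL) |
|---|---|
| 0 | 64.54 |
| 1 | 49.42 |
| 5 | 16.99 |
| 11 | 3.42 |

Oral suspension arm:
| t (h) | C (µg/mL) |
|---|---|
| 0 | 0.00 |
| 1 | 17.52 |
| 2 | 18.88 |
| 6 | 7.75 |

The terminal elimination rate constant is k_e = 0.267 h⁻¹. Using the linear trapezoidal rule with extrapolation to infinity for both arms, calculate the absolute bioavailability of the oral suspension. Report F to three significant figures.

Trapezoidal AUC_0→11 (IV):
  [0→1]: (64.54+49.42)/2 × 1 = 56.98
  [1→5]: (49.42+16.99)/2 × 4 = 132.82
  [5→11]: (16.99+3.42)/2 × 6 = 61.23
  Sum = 251.03 µg/mL·h
IV tail: 3.42/0.267 = 12.809; AUC_iv,0→∞ = 251.03 + 12.809 = 263.839 µg/mL·h
Trapezoidal AUC_0→6 (oral suspension):
  [0→1]: (0.00+17.52)/2 × 1 = 8.76
  [1→2]: (17.52+18.88)/2 × 1 = 18.2
  [2→6]: (18.88+7.75)/2 × 4 = 53.26
  Sum = 80.22 µg/mL·h
oral suspension tail: 7.75/0.267 = 29.026; AUC_ev,0→∞ = 80.22 + 29.026 = 109.246 µg/mL·h
F = (AUC_ev/D_ev)/(AUC_iv/D_iv) = (109.246/10)/(263.839/5) = 10.9246/52.7678 = 0.2070

F = 0.207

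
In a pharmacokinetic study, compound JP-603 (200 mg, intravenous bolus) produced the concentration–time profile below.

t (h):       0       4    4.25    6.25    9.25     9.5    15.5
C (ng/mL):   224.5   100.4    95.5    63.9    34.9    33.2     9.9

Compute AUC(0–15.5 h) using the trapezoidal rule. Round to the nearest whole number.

AUC = 1120 ng/mL·h

Trapezoidal AUC_0→15.5:
  [0→4]: (224.5+100.4)/2 × 4 = 649.8
  [4→4.25]: (100.4+95.5)/2 × 0.25 = 24.4875
  [4.25→6.25]: (95.5+63.9)/2 × 2 = 159.4
  [6.25→9.25]: (63.9+34.9)/2 × 3 = 148.2
  [9.25→9.5]: (34.9+33.2)/2 × 0.25 = 8.5125
  [9.5→15.5]: (33.2+9.9)/2 × 6 = 129.3
  Sum = 1119.7 ng/mL·h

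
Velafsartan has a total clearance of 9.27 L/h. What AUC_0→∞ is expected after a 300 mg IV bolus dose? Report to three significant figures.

AUC = 32.4 mg/L·h

AUC_0→∞ = Dose_iv / CL
        = 300 / 9.27 = 32.3625 mg/L·h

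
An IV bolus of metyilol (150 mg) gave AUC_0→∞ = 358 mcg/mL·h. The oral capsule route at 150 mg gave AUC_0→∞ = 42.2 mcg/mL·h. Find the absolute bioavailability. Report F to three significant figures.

F = 0.118

F = (AUC_ev / D_ev) / (AUC_iv / D_iv)
  = (42.2/150) / (358/150)
  = 0.281333 / 2.38667 = 0.1179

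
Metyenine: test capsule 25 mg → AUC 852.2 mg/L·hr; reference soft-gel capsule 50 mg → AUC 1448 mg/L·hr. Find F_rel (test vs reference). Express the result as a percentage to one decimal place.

F_rel = (AUC_test/D_test) / (AUC_ref/D_ref)
      = (852.2/25) / (1448/50)
      = 34.088 / 28.96 = 1.1771 = 117.71%

F_rel = 117.7%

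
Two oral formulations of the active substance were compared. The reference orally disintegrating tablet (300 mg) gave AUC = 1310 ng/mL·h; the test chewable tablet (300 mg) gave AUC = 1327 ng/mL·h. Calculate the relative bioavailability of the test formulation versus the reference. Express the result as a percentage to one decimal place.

F_rel = 101.3%

F_rel = (AUC_test/D_test) / (AUC_ref/D_ref)
      = (1327/300) / (1310/300)
      = 4.42333 / 4.36667 = 1.0130 = 101.30%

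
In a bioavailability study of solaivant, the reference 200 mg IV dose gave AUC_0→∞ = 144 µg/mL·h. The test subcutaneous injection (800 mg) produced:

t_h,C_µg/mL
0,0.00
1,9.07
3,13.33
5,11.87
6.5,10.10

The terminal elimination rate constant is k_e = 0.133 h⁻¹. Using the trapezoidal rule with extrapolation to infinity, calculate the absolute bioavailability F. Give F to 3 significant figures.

Trapezoidal AUC_0→6.5 (subcutaneous injection):
  [0→1]: (0.00+9.07)/2 × 1 = 4.535
  [1→3]: (9.07+13.33)/2 × 2 = 22.4
  [3→5]: (13.33+11.87)/2 × 2 = 25.2
  [5→6.5]: (11.87+10.10)/2 × 1.5 = 16.4775
  Sum = 68.6125 µg/mL·h
Tail: C_last/k_e = 10.10/0.133 = 75.940
AUC_0→∞ (subcutaneous injection) = 68.6125 + 75.940 = 144.5525 µg/mL·h
F = (AUC_ev/D_ev)/(AUC_iv/D_iv) = (144.5525/800)/(144/200) = 0.180691/0.72 = 0.2510

F = 0.251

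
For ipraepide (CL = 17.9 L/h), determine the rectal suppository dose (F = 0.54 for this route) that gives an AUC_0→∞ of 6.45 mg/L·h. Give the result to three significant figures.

Dose = 214 mg

Dose = CL × AUC_0→∞ / F
     = 17.9 × 6.45 / 0.54 = 213.806 mg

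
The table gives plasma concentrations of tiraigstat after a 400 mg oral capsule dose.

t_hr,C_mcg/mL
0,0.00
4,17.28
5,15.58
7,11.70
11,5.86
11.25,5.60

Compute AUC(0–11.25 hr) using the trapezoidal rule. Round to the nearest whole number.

Trapezoidal AUC_0→11.25:
  [0→4]: (0.00+17.28)/2 × 4 = 34.56
  [4→5]: (17.28+15.58)/2 × 1 = 16.43
  [5→7]: (15.58+11.70)/2 × 2 = 27.28
  [7→11]: (11.70+5.86)/2 × 4 = 35.12
  [11→11.25]: (5.86+5.60)/2 × 0.25 = 1.4325
  Sum = 114.8225 mcg/mL·hr

AUC = 115 mcg/mL·hr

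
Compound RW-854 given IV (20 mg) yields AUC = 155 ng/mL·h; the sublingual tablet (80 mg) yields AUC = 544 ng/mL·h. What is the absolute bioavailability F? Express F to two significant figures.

F = (AUC_ev / D_ev) / (AUC_iv / D_iv)
  = (544/80) / (155/20)
  = 6.8 / 7.75 = 0.8774

F = 0.88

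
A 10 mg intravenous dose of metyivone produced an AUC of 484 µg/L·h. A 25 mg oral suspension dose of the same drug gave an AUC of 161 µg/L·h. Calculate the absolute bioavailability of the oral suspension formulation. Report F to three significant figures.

F = 0.133

F = (AUC_ev / D_ev) / (AUC_iv / D_iv)
  = (161/25) / (484/10)
  = 6.44 / 48.4 = 0.1331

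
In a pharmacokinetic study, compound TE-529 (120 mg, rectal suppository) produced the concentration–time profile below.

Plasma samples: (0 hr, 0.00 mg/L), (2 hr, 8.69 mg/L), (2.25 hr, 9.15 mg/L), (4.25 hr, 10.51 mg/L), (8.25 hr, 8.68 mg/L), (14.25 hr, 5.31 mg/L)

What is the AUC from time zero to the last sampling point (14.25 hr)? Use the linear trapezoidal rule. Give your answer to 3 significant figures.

Trapezoidal AUC_0→14.25:
  [0→2]: (0.00+8.69)/2 × 2 = 8.69
  [2→2.25]: (8.69+9.15)/2 × 0.25 = 2.23
  [2.25→4.25]: (9.15+10.51)/2 × 2 = 19.66
  [4.25→8.25]: (10.51+8.68)/2 × 4 = 38.38
  [8.25→14.25]: (8.68+5.31)/2 × 6 = 41.97
  Sum = 110.93 mg/L·hr

AUC = 111 mg/L·hr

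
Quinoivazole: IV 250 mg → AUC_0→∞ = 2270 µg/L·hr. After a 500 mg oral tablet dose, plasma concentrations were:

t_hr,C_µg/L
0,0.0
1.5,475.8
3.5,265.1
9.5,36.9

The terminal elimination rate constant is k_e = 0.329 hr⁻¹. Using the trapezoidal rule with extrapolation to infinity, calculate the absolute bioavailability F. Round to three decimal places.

Trapezoidal AUC_0→9.5 (oral tablet):
  [0→1.5]: (0.0+475.8)/2 × 1.5 = 356.85
  [1.5→3.5]: (475.8+265.1)/2 × 2 = 740.9
  [3.5→9.5]: (265.1+36.9)/2 × 6 = 906.0
  Sum = 2003.75 µg/L·hr
Tail: C_last/k_e = 36.9/0.329 = 112.158
AUC_0→∞ (oral tablet) = 2003.75 + 112.158 = 2115.908 µg/L·hr
F = (AUC_ev/D_ev)/(AUC_iv/D_iv) = (2115.908/500)/(2270/250) = 4.231816/9.08 = 0.4661

F = 0.466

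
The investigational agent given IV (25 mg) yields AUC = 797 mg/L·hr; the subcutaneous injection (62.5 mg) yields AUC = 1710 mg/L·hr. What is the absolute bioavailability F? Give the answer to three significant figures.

F = 0.858

F = (AUC_ev / D_ev) / (AUC_iv / D_iv)
  = (1710/62.5) / (797/25)
  = 27.36 / 31.88 = 0.8582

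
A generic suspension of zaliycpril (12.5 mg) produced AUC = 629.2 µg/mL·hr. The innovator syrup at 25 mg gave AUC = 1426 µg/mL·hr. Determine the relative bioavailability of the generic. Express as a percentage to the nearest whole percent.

F_rel = 88%

F_rel = (AUC_test/D_test) / (AUC_ref/D_ref)
      = (629.2/12.5) / (1426/25)
      = 50.336 / 57.04 = 0.8825 = 88.25%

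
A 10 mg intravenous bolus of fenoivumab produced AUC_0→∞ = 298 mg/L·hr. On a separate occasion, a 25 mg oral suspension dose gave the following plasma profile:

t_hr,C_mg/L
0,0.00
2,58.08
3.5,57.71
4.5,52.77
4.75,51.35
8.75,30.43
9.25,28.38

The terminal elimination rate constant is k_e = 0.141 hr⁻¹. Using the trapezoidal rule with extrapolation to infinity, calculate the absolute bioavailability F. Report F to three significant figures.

Trapezoidal AUC_0→9.25 (oral suspension):
  [0→2]: (0.00+58.08)/2 × 2 = 58.08
  [2→3.5]: (58.08+57.71)/2 × 1.5 = 86.8425
  [3.5→4.5]: (57.71+52.77)/2 × 1 = 55.24
  [4.5→4.75]: (52.77+51.35)/2 × 0.25 = 13.015
  [4.75→8.75]: (51.35+30.43)/2 × 4 = 163.56
  [8.75→9.25]: (30.43+28.38)/2 × 0.5 = 14.7025
  Sum = 391.44 mg/L·hr
Tail: C_last/k_e = 28.38/0.141 = 201.277
AUC_0→∞ (oral suspension) = 391.44 + 201.277 = 592.717 mg/L·hr
F = (AUC_ev/D_ev)/(AUC_iv/D_iv) = (592.717/25)/(298/10) = 23.70868/29.8 = 0.7956

F = 0.796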